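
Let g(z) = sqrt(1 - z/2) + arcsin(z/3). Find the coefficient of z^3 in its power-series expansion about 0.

-17/10368

Add the two expansions coefficient-wise.
g(0) = 1
g′(0) = 1/12
g′′(0) = -1/16
g′′′(0) = -17/1728
Then c_k = g^(k)(0)/k! gives each Taylor coefficient.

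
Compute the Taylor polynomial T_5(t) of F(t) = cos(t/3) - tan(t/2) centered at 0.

-t^5/240 + t^4/1944 - t^3/24 - t^2/18 - t/2 + 1

Add the two expansions coefficient-wise.
F(0) = 1
F′(0) = -1/2
F′′(0) = -1/9
F′′′(0) = -1/4
F^(4)(0) = 1/81
F^(5)(0) = -1/2
Then c_k = F^(k)(0)/k! gives each Taylor coefficient.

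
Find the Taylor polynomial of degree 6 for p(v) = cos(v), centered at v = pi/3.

[(v - pi/3)^0] = 1/2;  [(v - pi/3)^1] = -sqrt(3)/2;  [(v - pi/3)^2] = -1/4;  [(v - pi/3)^3] = sqrt(3)/12;  [(v - pi/3)^4] = 1/48;  [(v - pi/3)^5] = -sqrt(3)/240;  [(v - pi/3)^6] = -1/1440.

-(v - pi/3)^6/1440 - sqrt(3)*(v - pi/3)^5/240 + (v - pi/3)^4/48 + sqrt(3)*(v - pi/3)^3/12 - (v - pi/3)^2/4 - sqrt(3)*(v - pi/3)/2 + 1/2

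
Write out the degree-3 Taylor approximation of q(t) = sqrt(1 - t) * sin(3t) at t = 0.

Write out both Maclaurin series and multiply, keeping only the needed powers.
q(0) = 0
q′(0) = 3
q′′(0) = -3
q′′′(0) = -117/4

-39*t^3/8 - 3*t^2/2 + 3*t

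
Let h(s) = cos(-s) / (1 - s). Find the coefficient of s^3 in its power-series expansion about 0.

1/2

Take the Cauchy product of the two expansions.
h(0) = 1
h′(0) = 1
h′′(0) = 1
h′′′(0) = 3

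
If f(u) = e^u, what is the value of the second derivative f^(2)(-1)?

Use the known series and substitute for the argument.
The coefficient of (u + 1)^2 in the expansion is e^(-1)/2, so f′′(-1) = 2! * (e^(-1)/2) = e^(-1).

e^(-1)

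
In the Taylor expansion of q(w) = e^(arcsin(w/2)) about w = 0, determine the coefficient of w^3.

1/24

Plug the Maclaurin series of the inner function into that of the outer and collect terms.
[w^0] = 1;  [w^1] = 1/2;  [w^2] = 1/8;  [w^3] = 1/24.
So c_3 = q′′′(0)/3! = 1/24.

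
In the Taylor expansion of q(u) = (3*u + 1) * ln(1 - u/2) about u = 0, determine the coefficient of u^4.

Shift and add copies of the series according to the polynomial's terms.
[u^0] = 0;  [u^1] = -1/2;  [u^2] = -13/8;  [u^3] = -5/12;  [u^4] = -9/64.

-9/64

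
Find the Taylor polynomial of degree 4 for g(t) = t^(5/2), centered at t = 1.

-5*(t - 1)^4/128 + 5*(t - 1)^3/16 + 15*(t - 1)^2/8 + 5*(t - 1)/2 + 1

g(1) = 1
g′(1) = 5/2
g′′(1) = 15/4
g′′′(1) = 15/8
g^(4)(1) = -15/16
Dividing each by k! gives the coefficients c_0, ..., c_4.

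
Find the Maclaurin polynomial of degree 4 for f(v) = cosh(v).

[v^0] = 1;  [v^1] = 0;  [v^2] = 1/2;  [v^3] = 0;  [v^4] = 1/24.

v^4/24 + v^2/2 + 1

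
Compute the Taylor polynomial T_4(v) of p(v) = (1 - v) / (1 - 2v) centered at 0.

8*v^4 + 4*v^3 + 2*v^2 + v + 1

Distribute the polynomial across the series and collect like powers.
[v^0] = 1;  [v^1] = 1;  [v^2] = 2;  [v^3] = 4;  [v^4] = 8.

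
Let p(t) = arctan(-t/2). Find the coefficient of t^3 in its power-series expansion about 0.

1/24

Use the known series and substitute for the argument.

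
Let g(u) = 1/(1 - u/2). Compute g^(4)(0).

3/2

From the series, [u^4] g = 1/16; multiply by 4! = 24 to get 3/2.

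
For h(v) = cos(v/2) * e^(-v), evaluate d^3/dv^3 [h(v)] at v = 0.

-1/4

Multiply the two series term by term and collect like powers.
From the series, [v^3] h = -1/24; multiply by 3! = 6 to get -1/4.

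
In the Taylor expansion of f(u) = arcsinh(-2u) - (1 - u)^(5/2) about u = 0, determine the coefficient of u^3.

Combine the two series term by term.
So c_3 = f′′′(0)/3! = 79/48.

79/48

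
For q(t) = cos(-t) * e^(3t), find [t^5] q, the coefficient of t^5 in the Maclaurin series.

-1/10

Write out both Maclaurin series and multiply, keeping only the needed powers.
[t^0] = 1;  [t^1] = 3;  [t^2] = 4;  [t^3] = 3;  [t^4] = 7/6;  [t^5] = -1/10.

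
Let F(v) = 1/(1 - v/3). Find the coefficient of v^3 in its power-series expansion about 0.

1/27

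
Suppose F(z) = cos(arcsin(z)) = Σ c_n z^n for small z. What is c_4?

-1/8

Compose series: expand the inner function first, then feed it into the outer expansion.
F(0) = 1
F′(0) = 0
F′′(0) = -1
F′′′(0) = 0
F^(4)(0) = -3
Dividing each by k! gives the coefficients c_0, ..., c_4.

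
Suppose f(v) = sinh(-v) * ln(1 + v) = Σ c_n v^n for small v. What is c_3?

1/2

Write out both Maclaurin series and multiply, keeping only the needed powers.
f(0) = 0
f′(0) = 0
f′′(0) = -2
f′′′(0) = 3
So c_3 = f′′′(0)/3! = 1/2.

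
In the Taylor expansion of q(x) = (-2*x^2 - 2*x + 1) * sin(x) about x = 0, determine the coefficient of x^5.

41/120

Distribute the polynomial across the series and collect like powers.
[x^0] = 0;  [x^1] = 1;  [x^2] = -2;  [x^3] = -13/6;  [x^4] = 1/3;  [x^5] = 41/120.
So c_5 = q^(5)(0)/5! = 41/120.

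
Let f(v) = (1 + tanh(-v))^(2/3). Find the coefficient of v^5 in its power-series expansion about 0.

-214/3645

Compose series: expand the inner function first, then feed it into the outer expansion.
[v^0] = 1;  [v^1] = -2/3;  [v^2] = -1/9;  [v^3] = 14/81;  [v^4] = 11/243;  [v^5] = -214/3645.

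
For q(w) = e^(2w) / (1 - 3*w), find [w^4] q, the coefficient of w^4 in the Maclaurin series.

Expand 1/(denominator) as a geometric series and multiply by the numerator's series.
[w^0] = 1;  [w^1] = 5;  [w^2] = 17;  [w^3] = 157/3;  [w^4] = 473/3.
So c_4 = q^(4)(0)/4! = 473/3.

473/3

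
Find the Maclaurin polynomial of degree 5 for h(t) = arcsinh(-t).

Compute the successive derivatives at the expansion point and divide by k!.
h(0) = 0
h′(0) = -1
h′′(0) = 0
h′′′(0) = 1
h^(4)(0) = 0
h^(5)(0) = -9
Then c_k = h^(k)(0)/k! gives each Taylor coefficient.

-3*t^5/40 + t^3/6 - t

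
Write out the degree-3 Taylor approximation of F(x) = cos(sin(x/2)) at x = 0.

Let u equal the inner series; expand the outer function in u and truncate.

1 - x^2/8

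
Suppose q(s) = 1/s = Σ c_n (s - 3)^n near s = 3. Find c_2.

1/27

q(3) = 1/3
q′(3) = -1/9
q′′(3) = 2/27
Then c_k = q^(k)(3)/k! gives each Taylor coefficient.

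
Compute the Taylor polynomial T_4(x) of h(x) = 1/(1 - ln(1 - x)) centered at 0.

Compose series: expand the inner function first, then feed it into the outer expansion.
h(0) = 1
h′(0) = -1
h′′(0) = 1
h′′′(0) = -2
h^(4)(0) = 4
Dividing each by k! gives the coefficients c_0, ..., c_4.

x^4/6 - x^3/3 + x^2/2 - x + 1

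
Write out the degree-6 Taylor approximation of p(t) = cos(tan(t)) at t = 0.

-97*t^6/720 - 7*t^4/24 - t^2/2 + 1

Substitute the inner expansion into the outer series and collect powers.
p(0) = 1
p′(0) = 0
p′′(0) = -1
p′′′(0) = 0
p^(4)(0) = -7
p^(5)(0) = 0
p^(6)(0) = -97
Then c_k = p^(k)(0)/k! gives each Taylor coefficient.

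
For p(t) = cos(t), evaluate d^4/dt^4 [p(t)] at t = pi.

-1

Compute the successive derivatives at the expansion point and divide by k!.
The coefficient of (t - pi)^4 in the expansion is -1/24, so p^(4)(pi) = 4! * (-1/24) = -1.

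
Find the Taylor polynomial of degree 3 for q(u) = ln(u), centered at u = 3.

[(u - 3)^0] = ln(3);  [(u - 3)^1] = 1/3;  [(u - 3)^2] = -1/18;  [(u - 3)^3] = 1/81.

(u - 3)^3/81 - (u - 3)^2/18 + (u - 3)/3 + ln(3)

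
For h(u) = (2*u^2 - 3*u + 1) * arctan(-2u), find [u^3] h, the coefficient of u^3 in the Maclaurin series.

-4/3

Multiply each power in the prefactor through the base expansion.
h(0) = 0
h′(0) = -2
h′′(0) = 12
h′′′(0) = -8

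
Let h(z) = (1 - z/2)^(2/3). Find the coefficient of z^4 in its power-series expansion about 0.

-7/3888

h(0) = 1
h′(0) = -1/3
h′′(0) = -1/18
h′′′(0) = -1/27
h^(4)(0) = -7/162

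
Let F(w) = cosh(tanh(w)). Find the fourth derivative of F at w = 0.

Substitute the inner expansion into the outer series and collect powers.
From the series, [w^4] F = -7/24; multiply by 4! = 24 to get -7.

-7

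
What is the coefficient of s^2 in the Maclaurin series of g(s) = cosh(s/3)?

g(0) = 1
g′(0) = 0
g′′(0) = 1/9
So c_2 = g′′(0)/2! = 1/18.

1/18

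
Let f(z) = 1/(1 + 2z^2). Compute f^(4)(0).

96

The coefficient of z^4 in the expansion is 4, so f^(4)(0) = 4! * (4) = 96.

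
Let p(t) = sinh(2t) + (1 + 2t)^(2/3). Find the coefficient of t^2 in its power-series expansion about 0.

-4/9

Add the two expansions coefficient-wise.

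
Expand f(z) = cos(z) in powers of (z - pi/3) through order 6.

-(z - pi/3)^6/1440 - sqrt(3)*(z - pi/3)^5/240 + (z - pi/3)^4/48 + sqrt(3)*(z - pi/3)^3/12 - (z - pi/3)^2/4 - sqrt(3)*(z - pi/3)/2 + 1/2

[(z - pi/3)^0] = 1/2;  [(z - pi/3)^1] = -sqrt(3)/2;  [(z - pi/3)^2] = -1/4;  [(z - pi/3)^3] = sqrt(3)/12;  [(z - pi/3)^4] = 1/48;  [(z - pi/3)^5] = -sqrt(3)/240;  [(z - pi/3)^6] = -1/1440.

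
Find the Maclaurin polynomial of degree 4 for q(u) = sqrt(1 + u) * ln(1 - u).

-5*u^4/12 - 11*u^3/24 - u^2 - u

Multiply the two series term by term and collect like powers.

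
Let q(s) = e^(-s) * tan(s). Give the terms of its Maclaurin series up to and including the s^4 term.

Write out both Maclaurin series and multiply, keeping only the needed powers.
q(0) = 0
q′(0) = 1
q′′(0) = -2
q′′′(0) = 5
q^(4)(0) = -12
Dividing each by k! gives the coefficients c_0, ..., c_4.

-s^4/2 + 5*s^3/6 - s^2 + s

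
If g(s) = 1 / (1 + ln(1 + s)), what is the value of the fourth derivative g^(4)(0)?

88

Write 1/(1+u) = 1 - u + u^2 - u^3 + ... and substitute the series for u.
The coefficient of s^4 in the expansion is 11/3, so g^(4)(0) = 4! * (11/3) = 88.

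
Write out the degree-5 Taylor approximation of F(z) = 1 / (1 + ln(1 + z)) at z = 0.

-347*z^5/60 + 11*z^4/3 - 7*z^3/3 + 3*z^2/2 - z + 1

Write 1/(1+u) = 1 - u + u^2 - u^3 + ... and substitute the series for u.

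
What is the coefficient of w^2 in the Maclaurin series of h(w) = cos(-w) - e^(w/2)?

-5/8

Expand each term separately and add.
h(0) = 0
h′(0) = -1/2
h′′(0) = -5/4
Dividing each by k! gives the coefficients c_0, ..., c_2.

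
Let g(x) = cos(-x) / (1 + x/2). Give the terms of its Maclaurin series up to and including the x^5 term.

x^5/96 - x^4/48 + x^3/8 - x^2/4 - x/2 + 1

Write out both Maclaurin series and multiply, keeping only the needed powers.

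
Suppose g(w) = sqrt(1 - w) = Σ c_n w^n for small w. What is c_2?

Compute the successive derivatives at the expansion point and divide by k!.
[w^0] = 1;  [w^1] = -1/2;  [w^2] = -1/8.
So c_2 = g′′(0)/2! = -1/8.

-1/8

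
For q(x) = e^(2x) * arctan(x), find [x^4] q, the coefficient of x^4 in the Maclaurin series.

2/3

Take the Cauchy product of the two expansions.
q(0) = 0
q′(0) = 1
q′′(0) = 4
q′′′(0) = 10
q^(4)(0) = 16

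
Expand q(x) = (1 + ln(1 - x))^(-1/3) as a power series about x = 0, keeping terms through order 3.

Substitute the inner expansion into the outer series and collect powers.
q(0) = 1
q′(0) = 1/3
q′′(0) = 7/9
q′′′(0) = 82/27

41*x^3/81 + 7*x^2/18 + x/3 + 1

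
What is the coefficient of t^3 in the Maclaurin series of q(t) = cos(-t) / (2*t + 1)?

-7

Expand 1/(denominator) as a geometric series and multiply by the numerator's series.
[t^0] = 1;  [t^1] = -2;  [t^2] = 7/2;  [t^3] = -7.
So c_3 = q′′′(0)/3! = -7.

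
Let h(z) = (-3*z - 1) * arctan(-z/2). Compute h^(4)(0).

-3

Shift and add copies of the series according to the polynomial's terms.
The coefficient of z^4 in the expansion is -1/8, so h^(4)(0) = 4! * (-1/8) = -3.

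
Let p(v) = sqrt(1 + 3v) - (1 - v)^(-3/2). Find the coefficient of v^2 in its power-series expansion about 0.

-3

Expand each term separately and add.
p(0) = 0
p′(0) = 0
p′′(0) = -6
So c_2 = p′′(0)/2! = -3.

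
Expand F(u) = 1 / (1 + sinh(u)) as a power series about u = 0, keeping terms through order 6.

77*u^6/45 - 181*u^5/120 + 4*u^4/3 - 7*u^3/6 + u^2 - u + 1

Write 1/(1+u) = 1 - u + u^2 - u^3 + ... and substitute the series for u.
[u^0] = 1;  [u^1] = -1;  [u^2] = 1;  [u^3] = -7/6;  [u^4] = 4/3;  [u^5] = -181/120;  [u^6] = 77/45.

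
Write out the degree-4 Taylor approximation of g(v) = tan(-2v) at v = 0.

Use the known series and substitute for the argument.
g(0) = 0
g′(0) = -2
g′′(0) = 0
g′′′(0) = -16
g^(4)(0) = 0
The Taylor polynomial is Σ g^(k)(0)/k! · v^k.

-8*v^3/3 - 2*v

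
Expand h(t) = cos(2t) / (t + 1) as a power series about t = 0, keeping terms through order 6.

-19*t^6/45 + t^5/3 - t^4/3 + t^3 - t^2 - t + 1

Multiply the numerator's expansion by the denominator's geometric series.
[t^0] = 1;  [t^1] = -1;  [t^2] = -1;  [t^3] = 1;  [t^4] = -1/3;  [t^5] = 1/3;  [t^6] = -19/45.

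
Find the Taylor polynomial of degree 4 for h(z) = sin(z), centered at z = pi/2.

Differentiate repeatedly and evaluate at the center.
[(z - pi/2)^0] = 1;  [(z - pi/2)^1] = 0;  [(z - pi/2)^2] = -1/2;  [(z - pi/2)^3] = 0;  [(z - pi/2)^4] = 1/24.

(z - pi/2)^4/24 - (z - pi/2)^2/2 + 1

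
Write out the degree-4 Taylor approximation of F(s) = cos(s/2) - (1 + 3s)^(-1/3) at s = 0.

-1493*s^4/128 + 14*s^3/3 - 17*s^2/8 + s

Combine the two series term by term.
F(0) = 0
F′(0) = 1
F′′(0) = -17/4
F′′′(0) = 28
F^(4)(0) = -4479/16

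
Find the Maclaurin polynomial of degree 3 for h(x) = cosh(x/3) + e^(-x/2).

-x^3/48 + 13*x^2/72 - x/2 + 2

Add the two expansions coefficient-wise.
[x^0] = 2;  [x^1] = -1/2;  [x^2] = 13/72;  [x^3] = -1/48.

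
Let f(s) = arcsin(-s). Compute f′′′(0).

-1

The coefficient of s^3 in the expansion is -1/6, so f′′′(0) = 3! * (-1/6) = -1.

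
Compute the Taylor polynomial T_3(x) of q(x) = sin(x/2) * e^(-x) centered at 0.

11*x^3/48 - x^2/2 + x/2

Expand each factor separately, then convolve coefficients.
q(0) = 0
q′(0) = 1/2
q′′(0) = -1
q′′′(0) = 11/8
Dividing each by k! gives the coefficients c_0, ..., c_3.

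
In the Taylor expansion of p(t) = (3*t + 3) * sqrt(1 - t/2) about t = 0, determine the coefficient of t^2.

Multiply each power in the prefactor through the base expansion.

-27/32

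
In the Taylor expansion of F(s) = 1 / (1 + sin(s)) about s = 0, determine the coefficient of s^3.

Expand as Σ (-1)^k u^k with u equal to the inner function's series.
[s^0] = 1;  [s^1] = -1;  [s^2] = 1;  [s^3] = -5/6.
So c_3 = F′′′(0)/3! = -5/6.

-5/6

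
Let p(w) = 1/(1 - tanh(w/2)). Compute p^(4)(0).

Substitute the inner expansion into the outer series and collect powers.
The coefficient of w^4 in the expansion is 1/48, so p^(4)(0) = 4! * (1/48) = 1/2.

1/2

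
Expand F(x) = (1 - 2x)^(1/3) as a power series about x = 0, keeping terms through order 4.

F(0) = 1
F′(0) = -2/3
F′′(0) = -8/9
F′′′(0) = -80/27
F^(4)(0) = -1280/81
Then c_k = F^(k)(0)/k! gives each Taylor coefficient.

-160*x^4/243 - 40*x^3/81 - 4*x^2/9 - 2*x/3 + 1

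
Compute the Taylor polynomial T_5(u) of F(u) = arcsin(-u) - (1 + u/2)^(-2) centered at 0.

Combine the two series term by term.
F(0) = -1
F′(0) = 0
F′′(0) = -3/2
F′′′(0) = 2
F^(4)(0) = -15/2
F^(5)(0) = 27/2

9*u^5/80 - 5*u^4/16 + u^3/3 - 3*u^2/4 - 1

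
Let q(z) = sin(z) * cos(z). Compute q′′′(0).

Expand each factor separately, then convolve coefficients.
From the series, [z^3] q = -2/3; multiply by 3! = 6 to get -4.

-4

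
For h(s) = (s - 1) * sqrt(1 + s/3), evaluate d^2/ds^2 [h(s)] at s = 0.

13/36

Distribute the polynomial across the series and collect like powers.
From the series, [s^2] h = 13/72; multiply by 2! = 2 to get 13/36.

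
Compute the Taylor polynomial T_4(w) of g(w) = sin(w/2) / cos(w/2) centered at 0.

w^3/24 + w/2

Invert the denominator's series and multiply.
g(0) = 0
g′(0) = 1/2
g′′(0) = 0
g′′′(0) = 1/4
g^(4)(0) = 0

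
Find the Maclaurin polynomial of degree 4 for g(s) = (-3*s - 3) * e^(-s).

Distribute the polynomial across the series and collect like powers.

3*s^4/8 - s^3 + 3*s^2/2 - 3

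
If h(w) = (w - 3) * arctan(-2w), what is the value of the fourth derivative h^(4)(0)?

Distribute the polynomial across the series and collect like powers.
The coefficient of w^4 in the expansion is 8/3, so h^(4)(0) = 4! * (8/3) = 64.

64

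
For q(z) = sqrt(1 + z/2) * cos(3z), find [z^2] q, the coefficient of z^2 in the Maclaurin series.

-145/32

Write out both Maclaurin series and multiply, keeping only the needed powers.
q(0) = 1
q′(0) = 1/4
q′′(0) = -145/16
So c_2 = q′′(0)/2! = -145/32.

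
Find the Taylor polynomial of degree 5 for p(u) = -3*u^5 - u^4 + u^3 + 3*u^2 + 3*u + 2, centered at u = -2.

-3*(u + 2)^5 + 29*(u + 2)^4 - 111*(u + 2)^3 + 213*(u + 2)^2 - 205*(u + 2) + 80

p(-2) = 80
p′(-2) = -205
p′′(-2) = 426
p′′′(-2) = -666
p^(4)(-2) = 696
p^(5)(-2) = -360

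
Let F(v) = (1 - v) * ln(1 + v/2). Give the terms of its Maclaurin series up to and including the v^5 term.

Shift and add copies of the series according to the polynomial's terms.
[v^0] = 0;  [v^1] = 1/2;  [v^2] = -5/8;  [v^3] = 1/6;  [v^4] = -11/192;  [v^5] = 7/320.

7*v^5/320 - 11*v^4/192 + v^3/6 - 5*v^2/8 + v/2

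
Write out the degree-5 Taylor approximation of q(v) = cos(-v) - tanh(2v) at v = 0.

Add the two expansions coefficient-wise.
q(0) = 1
q′(0) = -2
q′′(0) = -1
q′′′(0) = 16
q^(4)(0) = 1
q^(5)(0) = -512

-64*v^5/15 + v^4/24 + 8*v^3/3 - v^2/2 - 2*v + 1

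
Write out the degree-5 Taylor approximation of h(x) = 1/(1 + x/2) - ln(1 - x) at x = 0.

27*x^5/160 + 5*x^4/16 + 5*x^3/24 + 3*x^2/4 + x/2 + 1

Combine the two series term by term.
h(0) = 1
h′(0) = 1/2
h′′(0) = 3/2
h′′′(0) = 5/4
h^(4)(0) = 15/2
h^(5)(0) = 81/4
Then c_k = h^(k)(0)/k! gives each Taylor coefficient.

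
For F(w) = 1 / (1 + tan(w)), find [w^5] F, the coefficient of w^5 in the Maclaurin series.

Write 1/(1+u) = 1 - u + u^2 - u^3 + ... and substitute the series for u.
[w^0] = 1;  [w^1] = -1;  [w^2] = 1;  [w^3] = -4/3;  [w^4] = 5/3;  [w^5] = -32/15.

-32/15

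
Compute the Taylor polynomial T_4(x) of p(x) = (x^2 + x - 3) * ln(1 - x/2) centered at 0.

Distribute the polynomial across the series and collect like powers.
p(0) = 0
p′(0) = 3/2
p′′(0) = -1/4
p′′′(0) = -3
p^(4)(0) = -23/8
Then c_k = p^(k)(0)/k! gives each Taylor coefficient.

-23*x^4/192 - x^3/2 - x^2/8 + 3*x/2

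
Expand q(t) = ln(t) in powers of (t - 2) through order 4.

-(t - 2)^4/64 + (t - 2)^3/24 - (t - 2)^2/8 + (t - 2)/2 + ln(2)

Use the known series and substitute for the argument.
[(t - 2)^0] = ln(2);  [(t - 2)^1] = 1/2;  [(t - 2)^2] = -1/8;  [(t - 2)^3] = 1/24;  [(t - 2)^4] = -1/64.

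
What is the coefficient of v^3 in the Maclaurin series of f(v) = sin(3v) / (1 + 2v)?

Write out both Maclaurin series and multiply, keeping only the needed powers.

15/2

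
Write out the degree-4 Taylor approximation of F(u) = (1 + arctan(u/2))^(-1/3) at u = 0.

-u^4/3888 - 5*u^3/648 + u^2/18 - u/6 + 1

Compose series: expand the inner function first, then feed it into the outer expansion.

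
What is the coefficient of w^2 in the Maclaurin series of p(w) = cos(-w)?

-1/2

p(0) = 1
p′(0) = 0
p′′(0) = -1
So c_2 = p′′(0)/2! = -1/2.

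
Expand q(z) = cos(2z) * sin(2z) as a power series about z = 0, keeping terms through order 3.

Take the Cauchy product of the two expansions.

-16*z^3/3 + 2*z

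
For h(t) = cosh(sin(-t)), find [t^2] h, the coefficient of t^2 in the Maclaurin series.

1/2

Let u equal the inner series; expand the outer function in u and truncate.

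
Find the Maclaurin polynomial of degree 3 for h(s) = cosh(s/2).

h(0) = 1
h′(0) = 0
h′′(0) = 1/4
h′′′(0) = 0

s^2/8 + 1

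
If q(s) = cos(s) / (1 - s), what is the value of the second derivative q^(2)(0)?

1

Multiply the numerator's expansion by the denominator's geometric series.
From the series, [s^2] q = 1/2; multiply by 2! = 2 to get 1.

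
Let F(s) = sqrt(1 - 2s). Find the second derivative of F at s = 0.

The coefficient of s^2 in the expansion is -1/2, so F′′(0) = 2! * (-1/2) = -1.

-1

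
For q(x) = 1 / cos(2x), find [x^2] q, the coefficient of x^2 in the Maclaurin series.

Divide the numerator series by the denominator series (power-series long division).
q(0) = 1
q′(0) = 0
q′′(0) = 4
Dividing each by k! gives the coefficients c_0, ..., c_2.

2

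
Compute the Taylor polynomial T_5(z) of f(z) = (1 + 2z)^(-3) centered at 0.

-672*z^5 + 240*z^4 - 80*z^3 + 24*z^2 - 6*z + 1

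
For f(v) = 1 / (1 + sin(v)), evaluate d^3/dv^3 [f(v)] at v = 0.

-5

Write 1/(1+u) = 1 - u + u^2 - u^3 + ... and substitute the series for u.
From the series, [v^3] f = -5/6; multiply by 3! = 6 to get -5.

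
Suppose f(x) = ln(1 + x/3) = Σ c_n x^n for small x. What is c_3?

f(0) = 0
f′(0) = 1/3
f′′(0) = -1/9
f′′′(0) = 2/27
So c_3 = f′′′(0)/3! = 1/81.

1/81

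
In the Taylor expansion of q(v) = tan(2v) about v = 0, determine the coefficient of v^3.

Differentiate repeatedly and evaluate at the center.
[v^0] = 0;  [v^1] = 2;  [v^2] = 0;  [v^3] = 8/3.
So c_3 = q′′′(0)/3! = 8/3.

8/3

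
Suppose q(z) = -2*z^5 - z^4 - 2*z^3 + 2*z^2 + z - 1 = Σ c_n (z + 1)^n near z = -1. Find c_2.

22

q(-1) = 3
q′(-1) = -15
q′′(-1) = 44
So c_2 = q′′(-1)/2! = 22.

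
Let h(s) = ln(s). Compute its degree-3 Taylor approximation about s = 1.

[(s - 1)^0] = 0;  [(s - 1)^1] = 1;  [(s - 1)^2] = -1/2;  [(s - 1)^3] = 1/3.

(s - 1)^3/3 - (s - 1)^2/2 + (s - 1)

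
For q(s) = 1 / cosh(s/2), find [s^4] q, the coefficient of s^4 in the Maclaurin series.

5/384

Divide the numerator series by the denominator series (power-series long division).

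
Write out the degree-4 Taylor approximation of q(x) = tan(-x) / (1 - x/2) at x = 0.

-7*x^4/24 - 7*x^3/12 - x^2/2 - x

Write out both Maclaurin series and multiply, keeping only the needed powers.
q(0) = 0
q′(0) = -1
q′′(0) = -1
q′′′(0) = -7/2
q^(4)(0) = -7
Dividing each by k! gives the coefficients c_0, ..., c_4.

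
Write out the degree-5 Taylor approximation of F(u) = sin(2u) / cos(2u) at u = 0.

64*u^5/15 + 8*u^3/3 + 2*u

Invert the denominator's series and multiply.
F(0) = 0
F′(0) = 2
F′′(0) = 0
F′′′(0) = 16
F^(4)(0) = 0
F^(5)(0) = 512
Then c_k = F^(k)(0)/k! gives each Taylor coefficient.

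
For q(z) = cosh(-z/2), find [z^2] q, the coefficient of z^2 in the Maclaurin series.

1/8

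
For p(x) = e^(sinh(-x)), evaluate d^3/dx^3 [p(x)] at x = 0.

-2

Plug the Maclaurin series of the inner function into that of the outer and collect terms.
The coefficient of x^3 in the expansion is -1/3, so p′′′(0) = 3! * (-1/3) = -2.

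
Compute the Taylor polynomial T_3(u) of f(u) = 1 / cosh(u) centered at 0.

1 - u^2/2

Divide the numerator series by the denominator series (power-series long division).
f(0) = 1
f′(0) = 0
f′′(0) = -1
f′′′(0) = 0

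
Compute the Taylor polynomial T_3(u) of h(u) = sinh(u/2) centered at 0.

u^3/48 + u/2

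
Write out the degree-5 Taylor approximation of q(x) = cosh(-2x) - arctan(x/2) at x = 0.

Add the two expansions coefficient-wise.

-x^5/160 + 2*x^4/3 + x^3/24 + 2*x^2 - x/2 + 1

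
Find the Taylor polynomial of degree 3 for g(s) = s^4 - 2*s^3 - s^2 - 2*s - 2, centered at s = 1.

g(1) = -6
g′(1) = -6
g′′(1) = -2
g′′′(1) = 12

2*(s - 1)^3 - (s - 1)^2 - 6*(s - 1) - 6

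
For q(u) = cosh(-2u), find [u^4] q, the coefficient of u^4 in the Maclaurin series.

2/3

Apply the Taylor formula c_k = f^(k)(a)/k!.
q(0) = 1
q′(0) = 0
q′′(0) = 4
q′′′(0) = 0
q^(4)(0) = 16
So c_4 = q^(4)(0)/4! = 2/3.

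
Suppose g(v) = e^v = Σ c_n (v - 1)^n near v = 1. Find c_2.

e/2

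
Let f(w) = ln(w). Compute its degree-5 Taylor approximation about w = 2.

(w - 2)^5/160 - (w - 2)^4/64 + (w - 2)^3/24 - (w - 2)^2/8 + (w - 2)/2 + ln(2)

[(w - 2)^0] = ln(2);  [(w - 2)^1] = 1/2;  [(w - 2)^2] = -1/8;  [(w - 2)^3] = 1/24;  [(w - 2)^4] = -1/64;  [(w - 2)^5] = 1/160.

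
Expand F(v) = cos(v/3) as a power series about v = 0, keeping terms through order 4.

v^4/1944 - v^2/18 + 1

Differentiate repeatedly and evaluate at the center.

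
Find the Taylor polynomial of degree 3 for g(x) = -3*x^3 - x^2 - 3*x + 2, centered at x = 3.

[(x - 3)^0] = -97;  [(x - 3)^1] = -90;  [(x - 3)^2] = -28;  [(x - 3)^3] = -3.

-3*(x - 3)^3 - 28*(x - 3)^2 - 90*(x - 3) - 97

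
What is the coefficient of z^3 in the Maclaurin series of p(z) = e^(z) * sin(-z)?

-1/3

Write out both Maclaurin series and multiply, keeping only the needed powers.
[z^0] = 0;  [z^1] = -1;  [z^2] = -1;  [z^3] = -1/3.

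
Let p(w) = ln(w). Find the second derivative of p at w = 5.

Differentiate repeatedly and evaluate at the center.
From the series, [(w - 5)^2] p = -1/50; multiply by 2! = 2 to get -1/25.

-1/25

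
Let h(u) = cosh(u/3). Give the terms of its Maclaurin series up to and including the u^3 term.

u^2/18 + 1

h(0) = 1
h′(0) = 0
h′′(0) = 1/9
h′′′(0) = 0
Dividing each by k! gives the coefficients c_0, ..., c_3.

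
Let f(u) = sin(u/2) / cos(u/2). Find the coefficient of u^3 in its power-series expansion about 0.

1/24

Write the quotient as an unknown series and match coefficients against numerator = denominator · series.
[u^0] = 0;  [u^1] = 1/2;  [u^2] = 0;  [u^3] = 1/24.
So c_3 = f′′′(0)/3! = 1/24.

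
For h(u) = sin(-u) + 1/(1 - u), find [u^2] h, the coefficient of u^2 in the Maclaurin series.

1

Combine the two series term by term.
h(0) = 1
h′(0) = 0
h′′(0) = 2
So c_2 = h′′(0)/2! = 1.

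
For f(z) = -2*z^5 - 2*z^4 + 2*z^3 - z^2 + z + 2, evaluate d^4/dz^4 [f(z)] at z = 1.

-288

Differentiate repeatedly and evaluate at the center.
From the series, [(z - 1)^4] f = -12; multiply by 4! = 24 to get -288.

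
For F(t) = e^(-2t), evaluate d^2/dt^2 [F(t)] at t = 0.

Compute the successive derivatives at the expansion point and divide by k!.
The coefficient of t^2 in the expansion is 2, so F′′(0) = 2! * (2) = 4.

4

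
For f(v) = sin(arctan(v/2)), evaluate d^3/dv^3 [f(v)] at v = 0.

Let u equal the inner series; expand the outer function in u and truncate.
From the series, [v^3] f = -1/16; multiply by 3! = 6 to get -3/8.

-3/8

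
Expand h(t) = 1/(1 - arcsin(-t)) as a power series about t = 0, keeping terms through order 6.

Substitute the inner expansion into the outer series and collect powers.
h(0) = 1
h′(0) = -1
h′′(0) = 2
h′′′(0) = -7
h^(4)(0) = 32
h^(5)(0) = -189
h^(6)(0) = 1328

83*t^6/45 - 63*t^5/40 + 4*t^4/3 - 7*t^3/6 + t^2 - t + 1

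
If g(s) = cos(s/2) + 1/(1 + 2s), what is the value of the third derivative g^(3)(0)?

-48

Expand each term separately and add.
The coefficient of s^3 in the expansion is -8, so g′′′(0) = 3! * (-8) = -48.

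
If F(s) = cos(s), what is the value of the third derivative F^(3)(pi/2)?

1

From the series, [(s - pi/2)^3] F = 1/6; multiply by 3! = 6 to get 1.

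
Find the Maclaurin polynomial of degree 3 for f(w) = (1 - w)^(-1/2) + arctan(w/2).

Add the two expansions coefficient-wise.
[w^0] = 1;  [w^1] = 1;  [w^2] = 3/8;  [w^3] = 13/48.

13*w^3/48 + 3*w^2/8 + w + 1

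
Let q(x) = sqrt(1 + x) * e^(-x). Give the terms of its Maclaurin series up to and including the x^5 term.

503*x^5/3840 - 79*x^4/384 + 13*x^3/48 - x^2/8 - x/2 + 1

Take the Cauchy product of the two expansions.
q(0) = 1
q′(0) = -1/2
q′′(0) = -1/4
q′′′(0) = 13/8
q^(4)(0) = -79/16
q^(5)(0) = 503/32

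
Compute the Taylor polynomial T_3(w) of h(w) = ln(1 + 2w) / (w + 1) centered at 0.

20*w^3/3 - 4*w^2 + 2*w

Use 1/(1 - r) = Σ r^k on the denominator, then take the Cauchy product.
[w^0] = 0;  [w^1] = 2;  [w^2] = -4;  [w^3] = 20/3.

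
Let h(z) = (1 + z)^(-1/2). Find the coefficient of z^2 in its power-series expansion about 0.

h(0) = 1
h′(0) = -1/2
h′′(0) = 3/4
So c_2 = h′′(0)/2! = 3/8.

3/8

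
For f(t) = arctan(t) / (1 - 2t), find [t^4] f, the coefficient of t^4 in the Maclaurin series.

Write out both Maclaurin series and multiply, keeping only the needed powers.
f(0) = 0
f′(0) = 1
f′′(0) = 4
f′′′(0) = 22
f^(4)(0) = 176
So c_4 = f^(4)(0)/4! = 22/3.

22/3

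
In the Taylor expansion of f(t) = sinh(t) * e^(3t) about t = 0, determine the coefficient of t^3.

Take the Cauchy product of the two expansions.
[t^0] = 0;  [t^1] = 1;  [t^2] = 3;  [t^3] = 14/3.

14/3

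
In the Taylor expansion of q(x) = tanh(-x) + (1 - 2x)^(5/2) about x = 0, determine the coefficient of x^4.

-5/8

Combine the two series term by term.
q(0) = 1
q′(0) = -6
q′′(0) = 15
q′′′(0) = -13
q^(4)(0) = -15
The Taylor polynomial is Σ q^(k)(0)/k! · x^k.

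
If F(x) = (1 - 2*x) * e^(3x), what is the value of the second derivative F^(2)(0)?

-3

Distribute the polynomial across the series and collect like powers.
The coefficient of x^2 in the expansion is -3/2, so F′′(0) = 2! * (-3/2) = -3.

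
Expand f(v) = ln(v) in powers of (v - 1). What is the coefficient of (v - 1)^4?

-1/4

[(v - 1)^0] = 0;  [(v - 1)^1] = 1;  [(v - 1)^2] = -1/2;  [(v - 1)^3] = 1/3;  [(v - 1)^4] = -1/4.
So c_4 = f^(4)(1)/4! = -1/4.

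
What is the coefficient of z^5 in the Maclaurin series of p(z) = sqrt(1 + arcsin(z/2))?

Substitute the inner expansion into the outer series and collect powers.
[z^0] = 1;  [z^1] = 1/4;  [z^2] = -1/32;  [z^3] = 7/384;  [z^4] = -31/6144;  [z^5] = 123/40960.
So c_5 = p^(5)(0)/5! = 123/40960.

123/40960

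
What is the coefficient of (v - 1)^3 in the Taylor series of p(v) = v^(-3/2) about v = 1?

-35/16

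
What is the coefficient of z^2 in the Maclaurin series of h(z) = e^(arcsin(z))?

Let u equal the inner series; expand the outer function in u and truncate.
[z^0] = 1;  [z^1] = 1;  [z^2] = 1/2.
So c_2 = h′′(0)/2! = 1/2.

1/2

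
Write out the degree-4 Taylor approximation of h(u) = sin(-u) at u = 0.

Differentiate repeatedly and evaluate at the center.
h(0) = 0
h′(0) = -1
h′′(0) = 0
h′′′(0) = 1
h^(4)(0) = 0

u^3/6 - u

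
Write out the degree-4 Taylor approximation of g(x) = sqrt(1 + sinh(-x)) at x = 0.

Compose series: expand the inner function first, then feed it into the outer expansion.
g(0) = 1
g′(0) = -1/2
g′′(0) = -1/4
g′′′(0) = -7/8
g^(4)(0) = -31/16

-31*x^4/384 - 7*x^3/48 - x^2/8 - x/2 + 1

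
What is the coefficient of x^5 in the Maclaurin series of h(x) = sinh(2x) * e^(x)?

Expand each factor separately, then convolve coefficients.
h(0) = 0
h′(0) = 2
h′′(0) = 4
h′′′(0) = 14
h^(4)(0) = 40
h^(5)(0) = 122
The Taylor polynomial is Σ h^(k)(0)/k! · x^k.

61/60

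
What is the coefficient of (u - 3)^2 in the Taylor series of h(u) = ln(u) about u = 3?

-1/18

h(3) = ln(3)
h′(3) = 1/3
h′′(3) = -1/9
Dividing each by k! gives the coefficients c_0, ..., c_2.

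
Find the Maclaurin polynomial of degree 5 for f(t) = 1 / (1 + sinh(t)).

Use the geometric series for the reciprocal, then substitute.
f(0) = 1
f′(0) = -1
f′′(0) = 2
f′′′(0) = -7
f^(4)(0) = 32
f^(5)(0) = -181
Then c_k = f^(k)(0)/k! gives each Taylor coefficient.

-181*t^5/120 + 4*t^4/3 - 7*t^3/6 + t^2 - t + 1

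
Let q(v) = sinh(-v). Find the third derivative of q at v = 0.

-1

Compute the successive derivatives at the expansion point and divide by k!.
From the series, [v^3] q = -1/6; multiply by 3! = 6 to get -1.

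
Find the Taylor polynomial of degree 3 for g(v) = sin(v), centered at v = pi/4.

-sqrt(2)*(v - pi/4)^3/12 - sqrt(2)*(v - pi/4)^2/4 + sqrt(2)*(v - pi/4)/2 + sqrt(2)/2

Apply the Taylor formula c_k = f^(k)(a)/k!.
g(pi/4) = sqrt(2)/2
g′(pi/4) = sqrt(2)/2
g′′(pi/4) = -sqrt(2)/2
g′′′(pi/4) = -sqrt(2)/2
The Taylor polynomial is Σ g^(k)(pi/4)/k! · (v - pi/4)^k.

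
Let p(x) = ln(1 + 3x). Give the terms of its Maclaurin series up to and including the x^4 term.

-81*x^4/4 + 9*x^3 - 9*x^2/2 + 3*x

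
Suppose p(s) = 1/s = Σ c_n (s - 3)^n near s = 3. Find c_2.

1/27

p(3) = 1/3
p′(3) = -1/9
p′′(3) = 2/27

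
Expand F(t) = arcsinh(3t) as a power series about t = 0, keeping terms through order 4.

Use the known series and substitute for the argument.
F(0) = 0
F′(0) = 3
F′′(0) = 0
F′′′(0) = -27
F^(4)(0) = 0

-9*t^3/2 + 3*t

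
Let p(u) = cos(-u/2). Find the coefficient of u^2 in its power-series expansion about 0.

[u^0] = 1;  [u^1] = 0;  [u^2] = -1/8.
So c_2 = p′′(0)/2! = -1/8.

-1/8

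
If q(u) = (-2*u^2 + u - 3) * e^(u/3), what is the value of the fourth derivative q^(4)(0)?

-23/9

Multiply each power in the prefactor through the base expansion.
The coefficient of u^4 in the expansion is -23/216, so q^(4)(0) = 4! * (-23/216) = -23/9.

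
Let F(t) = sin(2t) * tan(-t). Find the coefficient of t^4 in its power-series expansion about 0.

2/3

Expand each factor separately, then convolve coefficients.
F(0) = 0
F′(0) = 0
F′′(0) = -4
F′′′(0) = 0
F^(4)(0) = 16
Dividing each by k! gives the coefficients c_0, ..., c_4.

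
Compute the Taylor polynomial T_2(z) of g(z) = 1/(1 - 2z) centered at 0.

4*z^2 + 2*z + 1

g(0) = 1
g′(0) = 2
g′′(0) = 8
Dividing each by k! gives the coefficients c_0, ..., c_2.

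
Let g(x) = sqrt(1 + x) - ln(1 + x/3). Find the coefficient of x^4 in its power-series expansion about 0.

Add the two expansions coefficient-wise.
So c_4 = g^(4)(0)/4! = -373/10368.

-373/10368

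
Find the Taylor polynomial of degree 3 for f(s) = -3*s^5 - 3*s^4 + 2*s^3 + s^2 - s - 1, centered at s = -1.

f(-1) = -1
f′(-1) = 0
f′′(-1) = 14
f′′′(-1) = -96
Dividing each by k! gives the coefficients c_0, ..., c_3.

-16*(s + 1)^3 + 7*(s + 1)^2 - 1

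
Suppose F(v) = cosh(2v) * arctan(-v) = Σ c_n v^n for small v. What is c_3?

-5/3

Write out both Maclaurin series and multiply, keeping only the needed powers.
[v^0] = 0;  [v^1] = -1;  [v^2] = 0;  [v^3] = -5/3.
So c_3 = F′′′(0)/3! = -5/3.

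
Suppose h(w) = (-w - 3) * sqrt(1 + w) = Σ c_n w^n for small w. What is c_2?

-1/8

Multiply each power in the prefactor through the base expansion.
So c_2 = h′′(0)/2! = -1/8.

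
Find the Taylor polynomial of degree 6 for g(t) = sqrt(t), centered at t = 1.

-21*(t - 1)^6/1024 + 7*(t - 1)^5/256 - 5*(t - 1)^4/128 + (t - 1)^3/16 - (t - 1)^2/8 + (t - 1)/2 + 1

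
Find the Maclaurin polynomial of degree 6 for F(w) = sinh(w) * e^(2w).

Expand each factor separately, then convolve coefficients.
[w^0] = 0;  [w^1] = 1;  [w^2] = 2;  [w^3] = 13/6;  [w^4] = 5/3;  [w^5] = 121/120;  [w^6] = 91/180.

91*w^6/180 + 121*w^5/120 + 5*w^4/3 + 13*w^3/6 + 2*w^2 + w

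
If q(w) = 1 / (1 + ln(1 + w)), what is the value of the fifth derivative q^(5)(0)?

-694

Write 1/(1+u) = 1 - u + u^2 - u^3 + ... and substitute the series for u.
The coefficient of w^5 in the expansion is -347/60, so q^(5)(0) = 5! * (-347/60) = -694.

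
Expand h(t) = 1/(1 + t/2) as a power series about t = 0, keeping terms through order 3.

h(0) = 1
h′(0) = -1/2
h′′(0) = 1/2
h′′′(0) = -3/4
Dividing each by k! gives the coefficients c_0, ..., c_3.

-t^3/8 + t^2/4 - t/2 + 1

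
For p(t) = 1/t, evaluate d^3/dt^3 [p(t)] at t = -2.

-3/8

Use the known series and substitute for the argument.
The coefficient of (t + 2)^3 in the expansion is -1/16, so p′′′(-2) = 3! * (-1/16) = -3/8.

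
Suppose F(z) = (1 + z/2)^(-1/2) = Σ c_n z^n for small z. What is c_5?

Differentiate repeatedly and evaluate at the center.

-63/8192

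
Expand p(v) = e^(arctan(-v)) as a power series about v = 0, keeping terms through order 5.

Compose series: expand the inner function first, then feed it into the outer expansion.
p(0) = 1
p′(0) = -1
p′′(0) = 1
p′′′(0) = 1
p^(4)(0) = -7
p^(5)(0) = -5
Then c_k = p^(k)(0)/k! gives each Taylor coefficient.

-v^5/24 - 7*v^4/24 + v^3/6 + v^2/2 - v + 1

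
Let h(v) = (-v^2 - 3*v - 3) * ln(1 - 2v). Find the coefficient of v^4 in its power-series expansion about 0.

22

Multiply each power in the prefactor through the base expansion.
So c_4 = h^(4)(0)/4! = 22.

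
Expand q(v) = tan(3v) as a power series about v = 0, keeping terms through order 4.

9*v^3 + 3*v

Differentiate repeatedly and evaluate at the center.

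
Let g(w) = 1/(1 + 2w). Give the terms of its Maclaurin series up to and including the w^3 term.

g(0) = 1
g′(0) = -2
g′′(0) = 8
g′′′(0) = -48
Then c_k = g^(k)(0)/k! gives each Taylor coefficient.

-8*w^3 + 4*w^2 - 2*w + 1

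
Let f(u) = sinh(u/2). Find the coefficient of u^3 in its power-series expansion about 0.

1/48

[u^0] = 0;  [u^1] = 1/2;  [u^2] = 0;  [u^3] = 1/48.
So c_3 = f′′′(0)/3! = 1/48.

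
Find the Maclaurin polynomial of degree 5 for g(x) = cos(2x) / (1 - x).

-x^5/3 - x^4/3 - x^3 - x^2 + x + 1

Use 1/(1 - r) = Σ r^k on the denominator, then take the Cauchy product.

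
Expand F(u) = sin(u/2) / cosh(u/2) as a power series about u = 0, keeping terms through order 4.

Divide the numerator series by the denominator series (power-series long division).
[u^0] = 0;  [u^1] = 1/2;  [u^2] = 0;  [u^3] = -1/12;  [u^4] = 0.

-u^3/12 + u/2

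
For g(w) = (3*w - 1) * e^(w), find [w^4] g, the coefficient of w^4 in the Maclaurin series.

Multiply each power in the prefactor through the base expansion.

11/24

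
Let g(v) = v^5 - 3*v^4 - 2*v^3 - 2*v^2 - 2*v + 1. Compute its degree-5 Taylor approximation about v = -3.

(v + 3)^5 - 18*(v + 3)^4 + 124*(v + 3)^3 - 416*(v + 3)^2 + 685*(v + 3) - 443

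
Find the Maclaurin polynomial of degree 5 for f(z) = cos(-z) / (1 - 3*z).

1837*z^5/8 + 1837*z^4/24 + 51*z^3/2 + 17*z^2/2 + 3*z + 1

Multiply the numerator's expansion by the denominator's geometric series.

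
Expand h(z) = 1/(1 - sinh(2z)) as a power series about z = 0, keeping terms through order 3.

Compose series: expand the inner function first, then feed it into the outer expansion.

28*z^3/3 + 4*z^2 + 2*z + 1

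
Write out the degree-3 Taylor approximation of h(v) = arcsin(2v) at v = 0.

Apply the Taylor formula c_k = f^(k)(a)/k!.
h(0) = 0
h′(0) = 2
h′′(0) = 0
h′′′(0) = 8

4*v^3/3 + 2*v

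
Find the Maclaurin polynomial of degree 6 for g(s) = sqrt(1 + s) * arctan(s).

409*s^6/3840 + 389*s^5/1920 - 5*s^4/48 - 11*s^3/24 + s^2/2 + s

Expand each factor separately, then convolve coefficients.
[s^0] = 0;  [s^1] = 1;  [s^2] = 1/2;  [s^3] = -11/24;  [s^4] = -5/48;  [s^5] = 389/1920;  [s^6] = 409/3840.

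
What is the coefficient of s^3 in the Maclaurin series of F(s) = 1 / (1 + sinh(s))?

-7/6

Write 1/(1+u) = 1 - u + u^2 - u^3 + ... and substitute the series for u.
F(0) = 1
F′(0) = -1
F′′(0) = 2
F′′′(0) = -7
Then c_k = F^(k)(0)/k! gives each Taylor coefficient.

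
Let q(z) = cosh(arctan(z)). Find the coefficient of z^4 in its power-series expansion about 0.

Substitute the inner expansion into the outer series and collect powers.
So c_4 = q^(4)(0)/4! = -7/24.

-7/24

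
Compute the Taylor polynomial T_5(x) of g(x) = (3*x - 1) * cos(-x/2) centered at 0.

x^5/128 - x^4/384 - 3*x^3/8 + x^2/8 + 3*x - 1

Shift and add copies of the series according to the polynomial's terms.
g(0) = -1
g′(0) = 3
g′′(0) = 1/4
g′′′(0) = -9/4
g^(4)(0) = -1/16
g^(5)(0) = 15/16
Then c_k = g^(k)(0)/k! gives each Taylor coefficient.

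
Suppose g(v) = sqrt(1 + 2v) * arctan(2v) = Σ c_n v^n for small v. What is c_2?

Write out both Maclaurin series and multiply, keeping only the needed powers.
g(0) = 0
g′(0) = 2
g′′(0) = 4
Then c_k = g^(k)(0)/k! gives each Taylor coefficient.

2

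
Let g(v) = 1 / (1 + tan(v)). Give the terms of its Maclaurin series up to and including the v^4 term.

Use the geometric series for the reciprocal, then substitute.

5*v^4/3 - 4*v^3/3 + v^2 - v + 1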